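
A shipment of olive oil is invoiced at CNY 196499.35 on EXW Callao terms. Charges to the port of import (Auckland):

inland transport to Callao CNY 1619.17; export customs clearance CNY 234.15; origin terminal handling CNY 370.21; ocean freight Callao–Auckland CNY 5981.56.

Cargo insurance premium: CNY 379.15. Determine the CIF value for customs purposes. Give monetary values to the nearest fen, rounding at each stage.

CIF value: CNY 205083.59

CIF = EXW price + pre-shipment costs + freight + insurance
CIF = 196499.35 + 1619.17 + 234.15 + 370.21 + 5981.56 + 379.15 = 205083.59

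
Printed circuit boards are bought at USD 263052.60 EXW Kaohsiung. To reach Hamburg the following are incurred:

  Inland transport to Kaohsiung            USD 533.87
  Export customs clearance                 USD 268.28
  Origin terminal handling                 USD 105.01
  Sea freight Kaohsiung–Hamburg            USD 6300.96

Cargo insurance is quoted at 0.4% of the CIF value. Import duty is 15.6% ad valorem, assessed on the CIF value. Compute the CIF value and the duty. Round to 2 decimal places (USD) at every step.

CIF value: USD 271346.10; import duty: USD 42329.99

Let C be the CIF value. C = EXW price + pre-shipment costs + freight + 0.4% × C
C − 0.4% × C = 263052.60 + 533.87 + 268.28 + 105.01 + 6300.96
0.996 × C = 270260.72
C = 270260.72 / 0.996 = 271346.10
Insurance premium = 0.4% × 271346.10 = 1085.38
Import duty = 271346.10 × 15.6% = 42329.99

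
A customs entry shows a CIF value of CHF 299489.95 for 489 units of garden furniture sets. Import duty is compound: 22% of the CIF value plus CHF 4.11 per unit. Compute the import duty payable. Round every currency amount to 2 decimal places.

Import duty: CHF 67897.58

Ad valorem component: 299489.95 × 22% = 65887.79
Specific component: 489 × 4.11 = 2009.79
Import duty = 65887.79 + 2009.79 = 67897.58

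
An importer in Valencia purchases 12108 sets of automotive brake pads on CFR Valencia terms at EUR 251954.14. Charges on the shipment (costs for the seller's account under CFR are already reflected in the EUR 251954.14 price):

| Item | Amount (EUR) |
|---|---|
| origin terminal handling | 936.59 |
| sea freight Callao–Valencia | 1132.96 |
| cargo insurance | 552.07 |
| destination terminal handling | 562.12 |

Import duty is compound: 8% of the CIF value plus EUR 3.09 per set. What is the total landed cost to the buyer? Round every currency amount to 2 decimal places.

Total landed cost: EUR 310682.55

CFR: the seller pays costs through ocean freight to the destination port, but not insurance.
Already in the invoice (seller's account under CFR): origin terminal, freight — exclude.
CIF value = CFR price + insurance = 251954.14 + 552.07 = 252506.21
Ad valorem component: 252506.21 × 8% = 20200.50
Specific component: 12108 × 3.09 = 37413.72
Import duty = 20200.50 + 37413.72 = 57614.22
Buyer bears: insurance 552.07 + destination terminal 562.12 + duty 57614.22 = 58728.41
Landed cost = invoice 251954.14 + 58728.41 = 310682.55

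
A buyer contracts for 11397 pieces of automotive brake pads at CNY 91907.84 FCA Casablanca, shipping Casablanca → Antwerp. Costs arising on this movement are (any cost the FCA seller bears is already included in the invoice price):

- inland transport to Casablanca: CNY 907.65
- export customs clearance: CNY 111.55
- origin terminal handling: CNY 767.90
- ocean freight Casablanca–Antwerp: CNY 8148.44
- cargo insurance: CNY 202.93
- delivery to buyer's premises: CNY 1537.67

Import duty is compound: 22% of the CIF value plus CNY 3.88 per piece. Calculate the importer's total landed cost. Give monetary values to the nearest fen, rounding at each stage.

Total landed cost: CNY 169011.10

FCA: the seller delivers export-cleared goods to the carrier; the buyer bears costs from that point.
Already in the invoice (seller's account under FCA): inland to port, export clearance — exclude.
CIF value = FCA price + origin terminal + freight + insurance = 91907.84 + 767.90 + 8148.44 + 202.93 = 101027.11
Ad valorem component: 101027.11 × 22% = 22225.96
Specific component: 11397 × 3.88 = 44220.36
Import duty = 22225.96 + 44220.36 = 66446.32
Buyer bears: origin terminal 767.90 + freight 8148.44 + insurance 202.93 + delivery 1537.67 + duty 66446.32 = 77103.26
Landed cost = invoice 91907.84 + 77103.26 = 169011.10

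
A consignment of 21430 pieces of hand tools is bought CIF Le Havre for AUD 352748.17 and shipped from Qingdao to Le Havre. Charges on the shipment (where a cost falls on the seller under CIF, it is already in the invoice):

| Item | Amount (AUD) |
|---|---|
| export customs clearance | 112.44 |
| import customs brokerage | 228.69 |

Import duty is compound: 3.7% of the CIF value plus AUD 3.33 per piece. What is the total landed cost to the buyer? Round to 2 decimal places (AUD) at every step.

CIF: the seller pays costs through ocean freight and marine insurance to the destination port.
Already in the invoice (seller's account under CIF): export clearance — exclude.
The CIF price already equals the CIF value: 352748.17
Ad valorem component: 352748.17 × 3.7% = 13051.68
Specific component: 21430 × 3.33 = 71361.90
Import duty = 13051.68 + 71361.90 = 84413.58
Buyer bears: brokerage 228.69 + duty 84413.58 = 84642.27
Landed cost = invoice 352748.17 + 84642.27 = 437390.44

Total landed cost: AUD 437390.44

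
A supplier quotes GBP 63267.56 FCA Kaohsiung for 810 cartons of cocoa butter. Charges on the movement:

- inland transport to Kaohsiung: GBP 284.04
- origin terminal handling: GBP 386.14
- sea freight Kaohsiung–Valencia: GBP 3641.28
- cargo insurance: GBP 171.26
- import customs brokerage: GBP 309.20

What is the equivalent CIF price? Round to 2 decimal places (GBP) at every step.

CIF price: GBP 67466.24

Not relevant to the conversion: inland to port — on the seller under both FCA and CIF; already in the FCA price and stays in the CIF price. brokerage — on the buyer under both terms; not part of either seller's price.
From FCA to CIF, the seller additionally bears: origin terminal, freight, insurance.
CIF price = 63267.56 + 386.14 + 3641.28 + 171.26 = 67466.24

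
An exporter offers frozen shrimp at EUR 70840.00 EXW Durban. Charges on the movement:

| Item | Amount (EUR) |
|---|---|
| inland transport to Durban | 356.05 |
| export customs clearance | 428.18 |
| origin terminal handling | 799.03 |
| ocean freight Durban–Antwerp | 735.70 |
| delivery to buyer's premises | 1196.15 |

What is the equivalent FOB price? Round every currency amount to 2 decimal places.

FOB price: EUR 72423.26

Not relevant to the conversion: delivery, freight — on the buyer under both terms; not part of either seller's price.
From EXW to FOB, the seller additionally bears: inland to port, export clearance, origin terminal.
FOB price = 70840.00 + 356.05 + 428.18 + 799.03 = 72423.26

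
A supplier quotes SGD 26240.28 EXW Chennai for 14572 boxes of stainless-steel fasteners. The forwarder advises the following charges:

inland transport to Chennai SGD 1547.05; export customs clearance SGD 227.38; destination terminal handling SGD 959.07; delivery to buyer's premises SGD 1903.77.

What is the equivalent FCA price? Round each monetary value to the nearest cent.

FCA price: SGD 28014.71

Not relevant to the conversion: delivery, destination terminal — on the buyer under both terms; not part of either seller's price.
From EXW to FCA, the seller additionally bears: inland to port, export clearance.
FCA price = 26240.28 + 1547.05 + 227.38 = 28014.71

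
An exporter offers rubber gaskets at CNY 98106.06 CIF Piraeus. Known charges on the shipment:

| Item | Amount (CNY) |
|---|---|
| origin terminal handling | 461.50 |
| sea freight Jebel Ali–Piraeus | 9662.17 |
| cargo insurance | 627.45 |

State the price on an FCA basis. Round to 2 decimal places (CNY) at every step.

FCA price: CNY 87354.94

From CIF to FCA, the seller no longer bears: origin terminal, freight, insurance.
FCA price = 98106.06 − 461.50 − 9662.17 − 627.45 = 87354.94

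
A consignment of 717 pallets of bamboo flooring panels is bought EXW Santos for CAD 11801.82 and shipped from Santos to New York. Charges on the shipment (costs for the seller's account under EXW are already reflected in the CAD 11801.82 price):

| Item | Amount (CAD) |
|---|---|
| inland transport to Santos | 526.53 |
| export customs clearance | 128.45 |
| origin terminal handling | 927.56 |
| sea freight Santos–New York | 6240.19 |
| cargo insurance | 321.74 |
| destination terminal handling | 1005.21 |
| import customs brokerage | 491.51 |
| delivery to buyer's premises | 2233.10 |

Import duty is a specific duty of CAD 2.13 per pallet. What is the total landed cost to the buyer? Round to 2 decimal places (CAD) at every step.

EXW: the seller makes goods available at their premises; the buyer bears all onward costs.
CIF value = EXW price + inland to port + export clearance + origin terminal + freight + insurance = 11801.82 + 526.53 + 128.45 + 927.56 + 6240.19 + 321.74 = 19946.29
Import duty = 717 × 2.13 = 1527.21
Buyer bears: inland to port 526.53 + export clearance 128.45 + origin terminal 927.56 + freight 6240.19 + insurance 321.74 + destination terminal 1005.21 + brokerage 491.51 + delivery 2233.10 + duty 1527.21 = 13401.50
Landed cost = invoice 11801.82 + 13401.50 = 25203.32

Total landed cost: CAD 25203.32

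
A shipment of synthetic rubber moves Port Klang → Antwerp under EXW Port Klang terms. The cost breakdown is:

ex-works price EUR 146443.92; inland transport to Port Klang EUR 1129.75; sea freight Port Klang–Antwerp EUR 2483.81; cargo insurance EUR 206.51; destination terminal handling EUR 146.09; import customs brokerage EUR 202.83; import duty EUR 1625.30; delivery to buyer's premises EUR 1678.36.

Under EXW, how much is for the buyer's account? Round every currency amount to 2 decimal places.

Buyer's account: EUR 7472.65

EXW: the seller makes goods available at their premises; the buyer bears all onward costs.
Seller's account: goods 146443.92 = 146443.92
Buyer's account: inland to port 1129.75 + freight 2483.81 + insurance 206.51 + destination terminal 146.09 + brokerage 202.83 + duty 1625.30 + delivery 1678.36 = 7472.65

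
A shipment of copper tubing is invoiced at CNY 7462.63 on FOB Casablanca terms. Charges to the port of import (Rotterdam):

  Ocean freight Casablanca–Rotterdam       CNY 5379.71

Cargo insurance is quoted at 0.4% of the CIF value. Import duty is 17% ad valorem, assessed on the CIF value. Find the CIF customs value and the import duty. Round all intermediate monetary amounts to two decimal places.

CIF value: CNY 12893.92; import duty: CNY 2191.97

Let C be the CIF value. C = FOB price + freight + 0.4% × C
C − 0.4% × C = 7462.63 + 5379.71
0.996 × C = 12842.34
C = 12842.34 / 0.996 = 12893.92
Insurance premium = 0.4% × 12893.92 = 51.58
Import duty = 12893.92 × 17% = 2191.97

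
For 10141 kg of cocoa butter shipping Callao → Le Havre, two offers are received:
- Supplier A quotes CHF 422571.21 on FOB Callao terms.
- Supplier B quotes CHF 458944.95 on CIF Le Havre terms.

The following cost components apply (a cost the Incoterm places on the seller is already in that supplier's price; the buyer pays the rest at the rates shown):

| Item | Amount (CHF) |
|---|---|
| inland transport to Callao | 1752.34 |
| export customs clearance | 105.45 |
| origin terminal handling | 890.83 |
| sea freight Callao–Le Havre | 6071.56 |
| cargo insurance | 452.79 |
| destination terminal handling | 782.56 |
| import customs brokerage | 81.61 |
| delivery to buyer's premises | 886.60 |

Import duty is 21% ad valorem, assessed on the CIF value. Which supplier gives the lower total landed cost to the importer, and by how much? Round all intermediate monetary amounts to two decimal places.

Supplier A is cheaper by CHF 36117.76

Supplier A (FOB):
CIF value = FOB price + freight + insurance = 422571.21 + 6071.56 + 452.79 = 429095.56
Import duty = 429095.56 × 21% = 90110.07
Buyer bears (A): 6071.56 + 452.79 + 782.56 + 81.61 + 886.60 = 8275.12
Landed cost (A) = invoice 422571.21 + 8275.12 + duty 90110.07 = 520956.40
Supplier B (CIF):
The CIF price already equals the CIF value: 458944.95
Import duty = 458944.95 × 21% = 96378.44
Buyer bears (B): 782.56 + 81.61 + 886.60 = 1750.77
Landed cost (B) = invoice 458944.95 + 1750.77 + duty 96378.44 = 557074.16
Difference = |520956.40 − 557074.16| = 36117.76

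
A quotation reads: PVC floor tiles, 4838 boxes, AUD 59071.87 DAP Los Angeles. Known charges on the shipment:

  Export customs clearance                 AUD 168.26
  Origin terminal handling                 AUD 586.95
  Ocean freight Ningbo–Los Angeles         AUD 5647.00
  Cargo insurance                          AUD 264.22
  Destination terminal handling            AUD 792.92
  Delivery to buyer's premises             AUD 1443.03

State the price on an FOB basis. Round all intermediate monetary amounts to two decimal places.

FOB price: AUD 50924.70

Not relevant to the conversion: origin terminal, export clearance — on the seller under both DAP and FOB; already in the DAP price and stays in the FOB price.
From DAP to FOB, the seller no longer bears: freight, insurance, destination terminal, delivery.
FOB price = 59071.87 − 5647.00 − 264.22 − 792.92 − 1443.03 = 50924.70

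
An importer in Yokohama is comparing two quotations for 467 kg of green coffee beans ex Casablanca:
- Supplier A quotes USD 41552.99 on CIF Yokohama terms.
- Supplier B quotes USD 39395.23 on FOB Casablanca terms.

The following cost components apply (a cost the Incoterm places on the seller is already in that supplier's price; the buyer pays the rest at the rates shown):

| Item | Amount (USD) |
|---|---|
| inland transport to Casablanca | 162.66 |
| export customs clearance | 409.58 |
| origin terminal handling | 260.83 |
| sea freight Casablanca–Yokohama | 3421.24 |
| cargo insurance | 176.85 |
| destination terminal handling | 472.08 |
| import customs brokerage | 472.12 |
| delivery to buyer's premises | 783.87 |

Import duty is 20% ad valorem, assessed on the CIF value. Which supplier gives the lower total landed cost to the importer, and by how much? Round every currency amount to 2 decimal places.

Supplier A is cheaper by USD 1728.39

Supplier A (CIF):
The CIF price already equals the CIF value: 41552.99
Import duty = 41552.99 × 20% = 8310.60
Buyer bears (A): 472.08 + 472.12 + 783.87 = 1728.07
Landed cost (A) = invoice 41552.99 + 1728.07 + duty 8310.60 = 51591.66
Supplier B (FOB):
CIF value = FOB price + freight + insurance = 39395.23 + 3421.24 + 176.85 = 42993.32
Import duty = 42993.32 × 20% = 8598.66
Buyer bears (B): 3421.24 + 176.85 + 472.08 + 472.12 + 783.87 = 5326.16
Landed cost (B) = invoice 39395.23 + 5326.16 + duty 8598.66 = 53320.05
Difference = |51591.66 − 53320.05| = 1728.39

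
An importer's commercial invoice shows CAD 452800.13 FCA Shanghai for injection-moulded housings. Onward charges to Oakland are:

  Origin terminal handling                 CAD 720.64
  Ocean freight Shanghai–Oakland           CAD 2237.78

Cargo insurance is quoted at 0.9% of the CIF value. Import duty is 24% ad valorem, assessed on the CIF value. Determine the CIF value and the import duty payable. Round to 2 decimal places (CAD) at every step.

Let C be the CIF value. C = FCA price + pre-shipment costs + freight + 0.9% × C
C − 0.9% × C = 452800.13 + 720.64 + 2237.78
0.991 × C = 455758.55
C = 455758.55 / 0.991 = 459897.63
Insurance premium = 0.9% × 459897.63 = 4139.08
Import duty = 459897.63 × 24% = 110375.43

CIF value: CAD 459897.63; import duty: CAD 110375.43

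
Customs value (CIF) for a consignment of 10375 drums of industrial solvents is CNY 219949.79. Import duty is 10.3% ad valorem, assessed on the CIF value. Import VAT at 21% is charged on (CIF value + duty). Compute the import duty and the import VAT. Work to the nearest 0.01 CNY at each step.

Import duty: CNY 22654.83; import VAT: CNY 50946.97

Import duty = 219949.79 × 10.3% = 22654.83
VAT base = CIF + duty = 219949.79 + 22654.83 = 242604.62
Import VAT = 242604.62 × 21% = 50946.97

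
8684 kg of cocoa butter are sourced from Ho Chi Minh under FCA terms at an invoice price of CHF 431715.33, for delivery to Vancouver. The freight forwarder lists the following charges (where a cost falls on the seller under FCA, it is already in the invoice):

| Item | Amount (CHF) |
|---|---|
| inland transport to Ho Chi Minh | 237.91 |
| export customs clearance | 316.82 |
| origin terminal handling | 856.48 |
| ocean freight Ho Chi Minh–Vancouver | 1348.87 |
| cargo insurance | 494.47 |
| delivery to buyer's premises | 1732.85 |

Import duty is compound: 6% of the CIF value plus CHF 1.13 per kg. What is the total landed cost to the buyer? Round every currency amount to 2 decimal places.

FCA: the seller delivers export-cleared goods to the carrier; the buyer bears costs from that point.
Already in the invoice (seller's account under FCA): inland to port, export clearance — exclude.
CIF value = FCA price + origin terminal + freight + insurance = 431715.33 + 856.48 + 1348.87 + 494.47 = 434415.15
Ad valorem component: 434415.15 × 6% = 26064.91
Specific component: 8684 × 1.13 = 9812.92
Import duty = 26064.91 + 9812.92 = 35877.83
Buyer bears: origin terminal 856.48 + freight 1348.87 + insurance 494.47 + delivery 1732.85 + duty 35877.83 = 40310.50
Landed cost = invoice 431715.33 + 40310.50 = 472025.83

Total landed cost: CHF 472025.83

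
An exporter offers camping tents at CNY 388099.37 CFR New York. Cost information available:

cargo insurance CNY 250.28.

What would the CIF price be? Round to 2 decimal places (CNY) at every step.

CIF price: CNY 388349.65

From CFR to CIF, the seller additionally bears: insurance.
CIF price = 388099.37 + 250.28 = 388349.65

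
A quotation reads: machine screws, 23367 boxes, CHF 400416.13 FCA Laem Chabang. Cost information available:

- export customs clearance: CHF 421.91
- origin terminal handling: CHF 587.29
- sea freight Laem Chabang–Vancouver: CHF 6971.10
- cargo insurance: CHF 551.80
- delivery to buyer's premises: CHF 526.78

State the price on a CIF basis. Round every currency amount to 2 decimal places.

Not relevant to the conversion: export clearance — on the seller under both FCA and CIF; already in the FCA price and stays in the CIF price. delivery — on the buyer under both terms; not part of either seller's price.
From FCA to CIF, the seller additionally bears: origin terminal, freight, insurance.
CIF price = 400416.13 + 587.29 + 6971.10 + 551.80 = 408526.32

CIF price: CHF 408526.32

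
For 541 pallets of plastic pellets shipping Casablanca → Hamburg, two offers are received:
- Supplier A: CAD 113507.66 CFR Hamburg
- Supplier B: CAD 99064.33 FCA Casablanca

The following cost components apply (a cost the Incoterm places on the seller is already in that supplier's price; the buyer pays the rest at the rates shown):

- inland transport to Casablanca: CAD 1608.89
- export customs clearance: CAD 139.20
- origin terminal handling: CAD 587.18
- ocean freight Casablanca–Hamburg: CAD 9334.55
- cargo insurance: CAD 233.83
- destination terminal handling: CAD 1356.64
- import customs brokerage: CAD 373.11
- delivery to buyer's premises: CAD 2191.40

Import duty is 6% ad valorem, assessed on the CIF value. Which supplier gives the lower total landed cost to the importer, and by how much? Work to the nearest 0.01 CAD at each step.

Supplier A (CFR):
CIF value = CFR price + insurance = 113507.66 + 233.83 = 113741.49
Import duty = 113741.49 × 6% = 6824.49
Buyer bears (A): 233.83 + 1356.64 + 373.11 + 2191.40 = 4154.98
Landed cost (A) = invoice 113507.66 + 4154.98 + duty 6824.49 = 124487.13
Supplier B (FCA):
CIF value = FCA price + origin terminal + freight + insurance = 99064.33 + 587.18 + 9334.55 + 233.83 = 109219.89
Import duty = 109219.89 × 6% = 6553.19
Buyer bears (B): 587.18 + 9334.55 + 233.83 + 1356.64 + 373.11 + 2191.40 = 14076.71
Landed cost (B) = invoice 99064.33 + 14076.71 + duty 6553.19 = 119694.23
Difference = |124487.13 − 119694.23| = 4792.90

Supplier B is cheaper by CAD 4792.90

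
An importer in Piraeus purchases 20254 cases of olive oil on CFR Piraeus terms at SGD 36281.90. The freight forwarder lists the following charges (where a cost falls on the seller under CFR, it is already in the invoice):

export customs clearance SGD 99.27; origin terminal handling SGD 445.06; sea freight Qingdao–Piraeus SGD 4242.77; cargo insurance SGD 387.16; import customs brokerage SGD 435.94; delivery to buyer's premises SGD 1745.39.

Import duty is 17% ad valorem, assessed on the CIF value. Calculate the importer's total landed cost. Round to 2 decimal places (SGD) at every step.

Total landed cost: SGD 45084.13

CFR: the seller pays costs through ocean freight to the destination port, but not insurance.
Already in the invoice (seller's account under CFR): export clearance, origin terminal, freight — exclude.
CIF value = CFR price + insurance = 36281.90 + 387.16 = 36669.06
Import duty = 36669.06 × 17% = 6233.74
Buyer bears: insurance 387.16 + brokerage 435.94 + delivery 1745.39 + duty 6233.74 = 8802.23
Landed cost = invoice 36281.90 + 8802.23 = 45084.13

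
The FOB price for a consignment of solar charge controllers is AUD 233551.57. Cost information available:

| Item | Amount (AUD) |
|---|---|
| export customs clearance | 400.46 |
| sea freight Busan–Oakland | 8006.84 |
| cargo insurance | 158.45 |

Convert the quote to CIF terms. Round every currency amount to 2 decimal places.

CIF price: AUD 241716.86

Not relevant to the conversion: export clearance — on the seller under both FOB and CIF; already in the FOB price and stays in the CIF price.
From FOB to CIF, the seller additionally bears: freight, insurance.
CIF price = 233551.57 + 8006.84 + 158.45 = 241716.86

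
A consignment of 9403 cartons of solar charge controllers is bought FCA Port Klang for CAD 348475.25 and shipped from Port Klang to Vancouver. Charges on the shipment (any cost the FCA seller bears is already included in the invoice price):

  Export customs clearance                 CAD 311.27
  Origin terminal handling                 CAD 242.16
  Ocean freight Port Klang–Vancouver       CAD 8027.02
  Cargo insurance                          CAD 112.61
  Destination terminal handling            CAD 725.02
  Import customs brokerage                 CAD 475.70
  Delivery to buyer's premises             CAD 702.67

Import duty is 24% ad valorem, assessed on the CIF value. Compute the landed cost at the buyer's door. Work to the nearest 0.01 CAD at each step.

Total landed cost: CAD 444406.12

FCA: the seller delivers export-cleared goods to the carrier; the buyer bears costs from that point.
Already in the invoice (seller's account under FCA): export clearance — exclude.
CIF value = FCA price + origin terminal + freight + insurance = 348475.25 + 242.16 + 8027.02 + 112.61 = 356857.04
Import duty = 356857.04 × 24% = 85645.69
Buyer bears: origin terminal 242.16 + freight 8027.02 + insurance 112.61 + destination terminal 725.02 + brokerage 475.70 + delivery 702.67 + duty 85645.69 = 95930.87
Landed cost = invoice 348475.25 + 95930.87 = 444406.12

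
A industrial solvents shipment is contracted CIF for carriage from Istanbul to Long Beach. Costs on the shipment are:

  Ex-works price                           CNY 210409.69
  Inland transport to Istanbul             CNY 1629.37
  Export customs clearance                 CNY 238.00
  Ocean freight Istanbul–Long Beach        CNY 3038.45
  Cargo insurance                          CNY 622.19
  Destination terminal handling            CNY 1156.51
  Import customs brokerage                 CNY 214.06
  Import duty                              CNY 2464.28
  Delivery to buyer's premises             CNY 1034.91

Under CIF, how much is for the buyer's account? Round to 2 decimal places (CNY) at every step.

Buyer's account: CNY 4869.76

CIF: the seller pays costs through ocean freight and marine insurance to the destination port.
Seller's account: goods 210409.69 + inland to port 1629.37 + export clearance 238.00 + freight 3038.45 + insurance 622.19 = 215937.70
Buyer's account: destination terminal 1156.51 + brokerage 214.06 + duty 2464.28 + delivery 1034.91 = 4869.76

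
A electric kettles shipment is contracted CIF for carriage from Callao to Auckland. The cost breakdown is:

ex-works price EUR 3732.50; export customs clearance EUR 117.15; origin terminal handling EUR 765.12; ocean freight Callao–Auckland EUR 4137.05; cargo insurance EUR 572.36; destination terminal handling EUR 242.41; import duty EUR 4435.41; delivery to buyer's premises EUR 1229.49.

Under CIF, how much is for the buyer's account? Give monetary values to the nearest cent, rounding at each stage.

Buyer's account: EUR 5907.31

CIF: the seller pays costs through ocean freight and marine insurance to the destination port.
Seller's account: goods 3732.50 + export clearance 117.15 + origin terminal 765.12 + freight 4137.05 + insurance 572.36 = 9324.18
Buyer's account: destination terminal 242.41 + duty 4435.41 + delivery 1229.49 = 5907.31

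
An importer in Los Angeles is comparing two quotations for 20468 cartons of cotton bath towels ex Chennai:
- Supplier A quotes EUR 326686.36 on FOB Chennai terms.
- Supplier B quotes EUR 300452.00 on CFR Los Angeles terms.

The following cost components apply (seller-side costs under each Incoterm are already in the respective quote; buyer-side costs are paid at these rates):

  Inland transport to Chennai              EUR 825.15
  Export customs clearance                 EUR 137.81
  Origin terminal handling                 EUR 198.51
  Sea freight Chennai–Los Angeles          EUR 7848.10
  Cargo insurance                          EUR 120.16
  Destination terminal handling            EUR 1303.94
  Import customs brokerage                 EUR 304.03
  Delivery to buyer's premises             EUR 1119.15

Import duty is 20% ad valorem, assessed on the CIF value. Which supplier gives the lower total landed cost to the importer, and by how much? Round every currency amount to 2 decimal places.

Supplier B is cheaper by EUR 40898.95

Supplier A (FOB):
CIF value = FOB price + freight + insurance = 326686.36 + 7848.10 + 120.16 = 334654.62
Import duty = 334654.62 × 20% = 66930.92
Buyer bears (A): 7848.10 + 120.16 + 1303.94 + 304.03 + 1119.15 = 10695.38
Landed cost (A) = invoice 326686.36 + 10695.38 + duty 66930.92 = 404312.66
Supplier B (CFR):
CIF value = CFR price + insurance = 300452.00 + 120.16 = 300572.16
Import duty = 300572.16 × 20% = 60114.43
Buyer bears (B): 120.16 + 1303.94 + 304.03 + 1119.15 = 2847.28
Landed cost (B) = invoice 300452.00 + 2847.28 + duty 60114.43 = 363413.71
Difference = |404312.66 − 363413.71| = 40898.95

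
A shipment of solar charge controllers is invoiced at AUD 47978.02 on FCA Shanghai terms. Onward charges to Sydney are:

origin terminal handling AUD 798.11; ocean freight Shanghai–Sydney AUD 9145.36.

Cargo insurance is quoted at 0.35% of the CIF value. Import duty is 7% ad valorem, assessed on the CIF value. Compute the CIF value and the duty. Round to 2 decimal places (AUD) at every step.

CIF value: AUD 58124.93; import duty: AUD 4068.75

Let C be the CIF value. C = FCA price + pre-shipment costs + freight + 0.35% × C
C − 0.35% × C = 47978.02 + 798.11 + 9145.36
0.9965 × C = 57921.49
C = 57921.49 / 0.9965 = 58124.93
Insurance premium = 0.35% × 58124.93 = 203.44
Import duty = 58124.93 × 7% = 4068.75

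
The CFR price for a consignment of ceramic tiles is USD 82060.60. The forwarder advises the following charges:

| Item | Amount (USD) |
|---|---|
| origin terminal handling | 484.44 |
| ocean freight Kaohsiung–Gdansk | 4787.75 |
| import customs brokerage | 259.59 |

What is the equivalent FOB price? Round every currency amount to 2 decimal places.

FOB price: USD 77272.85

Not relevant to the conversion: origin terminal — on the seller under both CFR and FOB; already in the CFR price and stays in the FOB price. brokerage — on the buyer under both terms; not part of either seller's price.
From CFR to FOB, the seller no longer bears: freight.
FOB price = 82060.60 − 4787.75 = 77272.85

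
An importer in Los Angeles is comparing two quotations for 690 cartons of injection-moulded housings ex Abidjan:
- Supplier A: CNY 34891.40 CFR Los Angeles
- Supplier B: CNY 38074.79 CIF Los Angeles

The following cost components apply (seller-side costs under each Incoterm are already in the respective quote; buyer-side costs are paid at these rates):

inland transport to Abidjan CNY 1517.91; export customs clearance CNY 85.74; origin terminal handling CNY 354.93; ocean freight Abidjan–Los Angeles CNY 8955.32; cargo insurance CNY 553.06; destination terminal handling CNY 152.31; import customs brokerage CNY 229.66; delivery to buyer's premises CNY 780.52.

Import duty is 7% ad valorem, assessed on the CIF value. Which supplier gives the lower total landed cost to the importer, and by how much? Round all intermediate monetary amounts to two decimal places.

Supplier A is cheaper by CNY 2814.46

Supplier A (CFR):
CIF value = CFR price + insurance = 34891.40 + 553.06 = 35444.46
Import duty = 35444.46 × 7% = 2481.11
Buyer bears (A): 553.06 + 152.31 + 229.66 + 780.52 = 1715.55
Landed cost (A) = invoice 34891.40 + 1715.55 + duty 2481.11 = 39088.06
Supplier B (CIF):
The CIF price already equals the CIF value: 38074.79
Import duty = 38074.79 × 7% = 2665.24
Buyer bears (B): 152.31 + 229.66 + 780.52 = 1162.49
Landed cost (B) = invoice 38074.79 + 1162.49 + duty 2665.24 = 41902.52
Difference = |39088.06 − 41902.52| = 2814.46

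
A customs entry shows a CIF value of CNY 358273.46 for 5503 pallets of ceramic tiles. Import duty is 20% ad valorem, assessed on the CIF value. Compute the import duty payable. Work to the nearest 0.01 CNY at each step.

Import duty = 358273.46 × 20% = 71654.69

Import duty: CNY 71654.69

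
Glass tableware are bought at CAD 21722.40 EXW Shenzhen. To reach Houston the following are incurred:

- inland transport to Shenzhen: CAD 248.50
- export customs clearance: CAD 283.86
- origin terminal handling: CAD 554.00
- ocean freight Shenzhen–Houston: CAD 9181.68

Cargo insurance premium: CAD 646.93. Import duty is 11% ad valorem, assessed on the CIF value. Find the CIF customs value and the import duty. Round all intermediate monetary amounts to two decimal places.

CIF = EXW price + pre-shipment costs + freight + insurance
CIF = 21722.40 + 248.50 + 283.86 + 554.00 + 9181.68 + 646.93 = 32637.37
Import duty = 32637.37 × 11% = 3590.11

CIF value: CAD 32637.37; import duty: CAD 3590.11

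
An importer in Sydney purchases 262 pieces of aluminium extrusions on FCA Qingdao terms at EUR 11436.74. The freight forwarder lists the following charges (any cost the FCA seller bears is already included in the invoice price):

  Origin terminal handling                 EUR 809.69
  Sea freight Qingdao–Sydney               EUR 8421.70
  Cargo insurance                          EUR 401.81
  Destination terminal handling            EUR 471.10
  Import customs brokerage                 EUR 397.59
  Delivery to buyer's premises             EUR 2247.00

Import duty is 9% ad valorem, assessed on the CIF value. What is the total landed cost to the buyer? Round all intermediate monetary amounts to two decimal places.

FCA: the seller delivers export-cleared goods to the carrier; the buyer bears costs from that point.
CIF value = FCA price + origin terminal + freight + insurance = 11436.74 + 809.69 + 8421.70 + 401.81 = 21069.94
Import duty = 21069.94 × 9% = 1896.29
Buyer bears: origin terminal 809.69 + freight 8421.70 + insurance 401.81 + destination terminal 471.10 + brokerage 397.59 + delivery 2247.00 + duty 1896.29 = 14645.18
Landed cost = invoice 11436.74 + 14645.18 = 26081.92

Total landed cost: EUR 26081.92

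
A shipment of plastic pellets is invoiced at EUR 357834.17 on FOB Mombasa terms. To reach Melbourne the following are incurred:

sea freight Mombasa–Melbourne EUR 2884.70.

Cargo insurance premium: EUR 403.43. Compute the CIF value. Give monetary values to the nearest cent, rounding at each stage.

CIF value: EUR 361122.30

CIF = FOB price + freight + insurance
CIF = 357834.17 + 2884.70 + 403.43 = 361122.30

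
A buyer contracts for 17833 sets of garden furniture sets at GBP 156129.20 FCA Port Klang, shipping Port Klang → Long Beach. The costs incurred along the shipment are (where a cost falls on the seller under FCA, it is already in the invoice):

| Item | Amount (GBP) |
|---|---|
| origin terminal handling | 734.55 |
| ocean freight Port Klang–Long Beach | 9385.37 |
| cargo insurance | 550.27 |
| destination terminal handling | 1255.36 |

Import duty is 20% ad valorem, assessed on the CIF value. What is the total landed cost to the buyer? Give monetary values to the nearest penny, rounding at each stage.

Total landed cost: GBP 201414.63

FCA: the seller delivers export-cleared goods to the carrier; the buyer bears costs from that point.
CIF value = FCA price + origin terminal + freight + insurance = 156129.20 + 734.55 + 9385.37 + 550.27 = 166799.39
Import duty = 166799.39 × 20% = 33359.88
Buyer bears: origin terminal 734.55 + freight 9385.37 + insurance 550.27 + destination terminal 1255.36 + duty 33359.88 = 45285.43
Landed cost = invoice 156129.20 + 45285.43 = 201414.63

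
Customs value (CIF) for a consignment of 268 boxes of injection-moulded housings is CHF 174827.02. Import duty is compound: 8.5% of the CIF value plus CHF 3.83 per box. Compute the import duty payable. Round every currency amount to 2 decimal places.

Import duty: CHF 15886.74

Ad valorem component: 174827.02 × 8.5% = 14860.30
Specific component: 268 × 3.83 = 1026.44
Import duty = 14860.30 + 1026.44 = 15886.74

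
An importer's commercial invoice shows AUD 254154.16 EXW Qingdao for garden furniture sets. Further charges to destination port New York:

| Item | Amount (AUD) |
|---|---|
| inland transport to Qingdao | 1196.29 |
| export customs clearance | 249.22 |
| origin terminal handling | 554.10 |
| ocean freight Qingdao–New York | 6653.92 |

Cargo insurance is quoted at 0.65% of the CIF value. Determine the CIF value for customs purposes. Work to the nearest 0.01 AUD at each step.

Let C be the CIF value. C = EXW price + pre-shipment costs + freight + 0.65% × C
C − 0.65% × C = 254154.16 + 1196.29 + 249.22 + 554.10 + 6653.92
0.9935 × C = 262807.69
C = 262807.69 / 0.9935 = 264527.12
Insurance premium = 0.65% × 264527.12 = 1719.43

CIF value: AUD 264527.12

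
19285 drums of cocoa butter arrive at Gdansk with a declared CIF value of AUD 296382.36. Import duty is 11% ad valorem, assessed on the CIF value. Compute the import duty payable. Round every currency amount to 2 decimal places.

Import duty: AUD 32602.06

Import duty = 296382.36 × 11% = 32602.06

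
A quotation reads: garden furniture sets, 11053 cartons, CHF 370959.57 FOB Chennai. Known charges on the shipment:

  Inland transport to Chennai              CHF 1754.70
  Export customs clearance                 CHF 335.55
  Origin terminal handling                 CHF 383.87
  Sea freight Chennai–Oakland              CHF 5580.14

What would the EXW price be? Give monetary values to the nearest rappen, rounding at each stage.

Not relevant to the conversion: freight — on the buyer under both terms; not part of either seller's price.
From FOB to EXW, the seller no longer bears: inland to port, export clearance, origin terminal.
EXW price = 370959.57 − 1754.70 − 335.55 − 383.87 = 368485.45

EXW price: CHF 368485.45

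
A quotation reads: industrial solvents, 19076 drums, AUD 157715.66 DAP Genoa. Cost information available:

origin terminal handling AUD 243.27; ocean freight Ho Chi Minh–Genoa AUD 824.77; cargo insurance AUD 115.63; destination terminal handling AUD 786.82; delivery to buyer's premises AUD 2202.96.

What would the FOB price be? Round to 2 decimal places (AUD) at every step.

FOB price: AUD 153785.48

Not relevant to the conversion: origin terminal — on the seller under both DAP and FOB; already in the DAP price and stays in the FOB price.
From DAP to FOB, the seller no longer bears: freight, insurance, destination terminal, delivery.
FOB price = 157715.66 − 824.77 − 115.63 − 786.82 − 2202.96 = 153785.48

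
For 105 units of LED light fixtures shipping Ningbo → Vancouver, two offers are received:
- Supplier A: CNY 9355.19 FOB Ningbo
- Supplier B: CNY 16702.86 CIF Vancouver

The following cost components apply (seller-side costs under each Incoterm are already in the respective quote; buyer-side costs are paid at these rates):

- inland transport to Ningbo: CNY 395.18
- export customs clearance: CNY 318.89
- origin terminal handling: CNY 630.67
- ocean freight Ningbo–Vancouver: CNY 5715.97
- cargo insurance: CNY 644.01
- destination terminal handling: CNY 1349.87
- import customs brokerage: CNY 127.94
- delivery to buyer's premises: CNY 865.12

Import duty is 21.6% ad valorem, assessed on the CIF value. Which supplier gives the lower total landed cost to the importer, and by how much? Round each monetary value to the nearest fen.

Supplier A is cheaper by CNY 1201.03

Supplier A (FOB):
CIF value = FOB price + freight + insurance = 9355.19 + 5715.97 + 644.01 = 15715.17
Import duty = 15715.17 × 21.6% = 3394.48
Buyer bears (A): 5715.97 + 644.01 + 1349.87 + 127.94 + 865.12 = 8702.91
Landed cost (A) = invoice 9355.19 + 8702.91 + duty 3394.48 = 21452.58
Supplier B (CIF):
The CIF price already equals the CIF value: 16702.86
Import duty = 16702.86 × 21.6% = 3607.82
Buyer bears (B): 1349.87 + 127.94 + 865.12 = 2342.93
Landed cost (B) = invoice 16702.86 + 2342.93 + duty 3607.82 = 22653.61
Difference = |21452.58 − 22653.61| = 1201.03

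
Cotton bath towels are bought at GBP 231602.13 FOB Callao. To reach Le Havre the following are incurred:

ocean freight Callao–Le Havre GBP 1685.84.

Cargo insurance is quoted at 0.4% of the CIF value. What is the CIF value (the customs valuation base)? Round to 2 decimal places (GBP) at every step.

Let C be the CIF value. C = FOB price + freight + 0.4% × C
C − 0.4% × C = 231602.13 + 1685.84
0.996 × C = 233287.97
C = 233287.97 / 0.996 = 234224.87
Insurance premium = 0.4% × 234224.87 = 936.90

CIF value: GBP 234224.87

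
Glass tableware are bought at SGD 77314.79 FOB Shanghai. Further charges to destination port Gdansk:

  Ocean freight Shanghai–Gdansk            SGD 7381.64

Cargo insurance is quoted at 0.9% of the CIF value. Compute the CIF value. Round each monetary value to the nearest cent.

CIF value: SGD 85465.62

Let C be the CIF value. C = FOB price + freight + 0.9% × C
C − 0.9% × C = 77314.79 + 7381.64
0.991 × C = 84696.43
C = 84696.43 / 0.991 = 85465.62
Insurance premium = 0.9% × 85465.62 = 769.19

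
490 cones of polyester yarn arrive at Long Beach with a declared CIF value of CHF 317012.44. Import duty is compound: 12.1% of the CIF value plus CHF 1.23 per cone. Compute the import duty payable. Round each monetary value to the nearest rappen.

Import duty: CHF 38961.21

Ad valorem component: 317012.44 × 12.1% = 38358.51
Specific component: 490 × 1.23 = 602.70
Import duty = 38358.51 + 602.70 = 38961.21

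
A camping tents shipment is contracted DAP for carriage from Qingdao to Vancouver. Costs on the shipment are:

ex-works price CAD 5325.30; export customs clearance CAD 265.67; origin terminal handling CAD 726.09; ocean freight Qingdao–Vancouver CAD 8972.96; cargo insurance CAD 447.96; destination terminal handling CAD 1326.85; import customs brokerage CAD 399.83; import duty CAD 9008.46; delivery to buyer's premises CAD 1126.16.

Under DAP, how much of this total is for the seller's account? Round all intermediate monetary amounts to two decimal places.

DAP: the seller bears all costs to the named destination except import duty and clearance.
Seller's account: goods 5325.30 + export clearance 265.67 + origin terminal 726.09 + freight 8972.96 + insurance 447.96 + destination terminal 1326.85 + delivery 1126.16 = 18190.99
Buyer's account: brokerage 399.83 + duty 9008.46 = 9408.29

Seller's account: CAD 18190.99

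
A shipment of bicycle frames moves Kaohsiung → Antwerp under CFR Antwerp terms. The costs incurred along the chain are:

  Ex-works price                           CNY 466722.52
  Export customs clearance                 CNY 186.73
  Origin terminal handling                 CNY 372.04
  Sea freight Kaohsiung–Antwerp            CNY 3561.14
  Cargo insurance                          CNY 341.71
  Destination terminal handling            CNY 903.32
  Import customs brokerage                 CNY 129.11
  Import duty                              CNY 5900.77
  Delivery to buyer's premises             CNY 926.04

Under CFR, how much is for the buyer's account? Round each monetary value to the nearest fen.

CFR: the seller pays costs through ocean freight to the destination port, but not insurance.
Seller's account: goods 466722.52 + export clearance 186.73 + origin terminal 372.04 + freight 3561.14 = 470842.43
Buyer's account: insurance 341.71 + destination terminal 903.32 + brokerage 129.11 + duty 5900.77 + delivery 926.04 = 8200.95

Buyer's account: CNY 8200.95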